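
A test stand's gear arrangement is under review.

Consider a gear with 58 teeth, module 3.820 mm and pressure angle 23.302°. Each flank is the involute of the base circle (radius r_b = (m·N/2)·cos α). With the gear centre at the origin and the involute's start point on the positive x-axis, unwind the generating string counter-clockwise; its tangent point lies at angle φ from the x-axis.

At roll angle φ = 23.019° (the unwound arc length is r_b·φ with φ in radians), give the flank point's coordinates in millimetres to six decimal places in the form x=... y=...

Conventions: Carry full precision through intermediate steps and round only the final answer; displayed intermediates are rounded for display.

x=109.626773 y=2.163977

class = single-mesh tooth geometry [base-circle involute, m = 3.820, 58T]
pitch radius r_p = m·N/2 = 3.820·58/2 = 110.780000
base radius r_b = r_p·cos α = 110.780000·cos 23.302° = 101.743961
roll angle φ = 23.019° = 0.40175734 rad
x = r_b·(cos φ + φ·sin φ) = 109.626773
y = r_b·(sin φ − φ·cos φ) = 2.163977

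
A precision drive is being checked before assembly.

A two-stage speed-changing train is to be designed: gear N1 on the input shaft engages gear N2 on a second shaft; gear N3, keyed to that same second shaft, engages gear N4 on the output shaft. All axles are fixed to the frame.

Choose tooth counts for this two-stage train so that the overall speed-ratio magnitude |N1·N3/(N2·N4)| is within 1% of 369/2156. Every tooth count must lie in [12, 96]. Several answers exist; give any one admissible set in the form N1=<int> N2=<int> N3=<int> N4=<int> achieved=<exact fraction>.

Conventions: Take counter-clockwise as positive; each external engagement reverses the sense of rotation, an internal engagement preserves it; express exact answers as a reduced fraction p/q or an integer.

N1=18 N2=49 N3=41 N4=88 achieved=369/2156

2-stage fixed-axis compound train for ratio 369/2156
target = 369/2156 in lowest terms: an exact hit needs N1·N3 = k·369 and N2·N4 = k·2156 for one integer k, every count in [12, 96]; additionally prefer no 1:1 stage (N1 ≠ N2, N3 ≠ N4)
k = 1: no 1:1-free in-range split of k·369 and k·2156 into factor pairs; take k = 2
k = 2: N1·N3 = 738 = 18·41, N2·N4 = 4312 = 49·88
achieved = 18·41/(49·88) = 369/2156; |achieved − target| = 0 ≤ 369/215600 ✓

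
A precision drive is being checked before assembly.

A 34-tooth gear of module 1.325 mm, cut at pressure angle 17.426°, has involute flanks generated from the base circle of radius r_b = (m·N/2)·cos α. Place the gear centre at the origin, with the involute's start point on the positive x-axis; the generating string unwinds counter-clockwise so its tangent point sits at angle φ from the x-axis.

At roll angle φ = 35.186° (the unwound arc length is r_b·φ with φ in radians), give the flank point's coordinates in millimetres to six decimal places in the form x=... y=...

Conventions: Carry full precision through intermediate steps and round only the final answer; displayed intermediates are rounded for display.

topology: single-mesh involute geometry — m = 1.325, N = 34
pitch radius r_p = m·N/2 = 1.325·34/2 = 22.525000
base radius r_b = r_p·cos α = 22.525000·cos 17.426° = 21.491205
roll angle φ = 35.186° = 0.61411155 rad
x = r_b·(cos φ + φ·sin φ) = 25.169571
y = r_b·(sin φ − φ·cos φ) = 1.597399

x=25.169571 y=1.597399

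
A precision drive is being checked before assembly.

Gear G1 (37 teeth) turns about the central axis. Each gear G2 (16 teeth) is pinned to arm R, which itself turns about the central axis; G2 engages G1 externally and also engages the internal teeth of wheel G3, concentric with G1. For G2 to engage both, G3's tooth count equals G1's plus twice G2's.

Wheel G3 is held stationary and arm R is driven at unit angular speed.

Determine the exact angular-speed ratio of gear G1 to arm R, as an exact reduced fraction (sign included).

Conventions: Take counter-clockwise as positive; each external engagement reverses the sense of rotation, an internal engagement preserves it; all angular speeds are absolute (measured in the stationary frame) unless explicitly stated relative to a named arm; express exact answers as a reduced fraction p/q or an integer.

106/37

planetary set (37T centre, 16T on arm, 69T internal) — Willis relation
ring teeth: 37 + 2·16 = 69
37(ω_sun−ω_arm) = −69(ω_ring−ω_arm),  ω_ring = 0, ω_arm = 1
ω_sun = 1 − (69/37)(0−1) = 106/37
ω_out/ω_in = 106/37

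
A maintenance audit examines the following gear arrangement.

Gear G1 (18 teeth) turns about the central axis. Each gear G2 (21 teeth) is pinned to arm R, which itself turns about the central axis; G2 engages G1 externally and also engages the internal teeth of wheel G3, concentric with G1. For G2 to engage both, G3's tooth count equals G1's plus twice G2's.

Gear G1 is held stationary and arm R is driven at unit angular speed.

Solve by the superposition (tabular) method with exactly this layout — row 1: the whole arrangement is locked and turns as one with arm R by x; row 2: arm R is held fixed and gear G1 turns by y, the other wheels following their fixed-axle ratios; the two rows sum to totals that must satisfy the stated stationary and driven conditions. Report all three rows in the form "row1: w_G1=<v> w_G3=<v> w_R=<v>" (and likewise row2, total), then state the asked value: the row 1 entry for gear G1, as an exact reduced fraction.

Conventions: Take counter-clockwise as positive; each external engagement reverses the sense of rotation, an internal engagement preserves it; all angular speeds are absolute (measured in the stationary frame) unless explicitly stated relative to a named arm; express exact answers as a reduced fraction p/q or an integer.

row1: w_G1=1 w_G3=1 w_R=1
row2: w_G1=-1 w_G3=3/10 w_R=0
total: w_G1=0 w_G3=13/10 w_R=1
asked value: 1

topology: planetary set — G1 18T / G2 21T / G3 60T, arm = carrier (Willis)
superposition row 1 [locked train]: every member turns x
superposition row 2 [arm held]: sun y, ring −(18/60)·y, arm 0
boundary: total ω_sun = x + y = 0 and total ω_arm = x = 1  ⇒  y = -1, x = 1
row 2 ring = −(18/60)·(-1) = 3/10
totals (row 1 + row 2): sun 1 + (-1) = 0, ring 1 + 3/10 = 13/10, arm 1 + 0 = 1
asked cell (row1, sun) = 1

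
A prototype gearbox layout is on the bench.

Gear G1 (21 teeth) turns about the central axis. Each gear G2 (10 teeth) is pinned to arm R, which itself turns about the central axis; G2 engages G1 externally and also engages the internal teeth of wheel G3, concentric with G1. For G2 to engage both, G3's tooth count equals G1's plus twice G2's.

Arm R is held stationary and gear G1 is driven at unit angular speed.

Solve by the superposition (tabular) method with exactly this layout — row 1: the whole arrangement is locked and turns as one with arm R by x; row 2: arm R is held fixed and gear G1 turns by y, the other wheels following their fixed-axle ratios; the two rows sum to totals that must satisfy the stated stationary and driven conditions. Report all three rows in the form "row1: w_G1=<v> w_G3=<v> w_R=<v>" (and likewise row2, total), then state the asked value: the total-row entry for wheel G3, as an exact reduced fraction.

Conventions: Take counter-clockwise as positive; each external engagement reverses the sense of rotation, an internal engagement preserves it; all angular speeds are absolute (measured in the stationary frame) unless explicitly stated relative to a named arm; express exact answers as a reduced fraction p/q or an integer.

class = planetary set [G3 = 21+2·10 = 41; Willis about the carrier]
row 1 — lock + rotate with arm: ω_sun = ω_ring = ω_arm = x
superposition row 2 [arm held]: sun y, ring −(21/41)·y, arm 0
boundary: total ω_arm = x = 0 and total ω_sun = x + y = 1  ⇒  y = 1, x = 0
row 2 ring = −(21/41)·1 = -21/41
totals (row 1 + row 2): sun 0 + 1 = 1, ring 0 + (-21/41) = -21/41, arm 0 + 0 = 0
asked cell (total, ring) = -21/41

row1: w_G1=0 w_G3=0 w_R=0
row2: w_G1=1 w_G3=-21/41 w_R=0
total: w_G1=1 w_G3=-21/41 w_R=0
asked value: -21/41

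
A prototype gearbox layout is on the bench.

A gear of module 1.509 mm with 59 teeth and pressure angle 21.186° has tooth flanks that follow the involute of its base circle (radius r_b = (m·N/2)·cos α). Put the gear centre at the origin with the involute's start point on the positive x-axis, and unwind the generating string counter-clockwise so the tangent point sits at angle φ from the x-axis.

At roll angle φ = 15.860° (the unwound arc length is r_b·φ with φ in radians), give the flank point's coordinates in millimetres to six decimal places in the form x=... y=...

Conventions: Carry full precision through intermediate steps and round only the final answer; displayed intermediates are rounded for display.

x=43.066655 y=0.291211

class = single-mesh tooth geometry [base-circle involute, m = 1.509, 59T]
pitch radius r_p = m·N/2 = 1.509·59/2 = 44.515500
base radius r_b = r_p·cos α = 44.515500·cos 21.186° = 41.506792
roll angle φ = 15.860° = 0.27680922 rad
x = r_b·(cos φ + φ·sin φ) = 43.066655
y = r_b·(sin φ − φ·cos φ) = 0.291211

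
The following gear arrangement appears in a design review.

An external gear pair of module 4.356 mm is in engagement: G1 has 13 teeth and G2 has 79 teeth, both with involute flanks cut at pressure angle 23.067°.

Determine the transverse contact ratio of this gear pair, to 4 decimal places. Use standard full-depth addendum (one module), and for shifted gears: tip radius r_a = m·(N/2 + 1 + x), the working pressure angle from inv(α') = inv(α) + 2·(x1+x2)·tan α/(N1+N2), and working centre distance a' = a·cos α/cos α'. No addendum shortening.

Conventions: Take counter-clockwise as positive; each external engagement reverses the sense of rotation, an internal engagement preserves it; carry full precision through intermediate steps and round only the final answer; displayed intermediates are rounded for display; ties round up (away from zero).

1.5147

class = single-mesh tooth geometry [involute pair 13T × 79T, m = 4.356]
base radii: r_b1 = 26.050220, r_b2 = 158.305181
tip radii: r_a1 = 32.670000, r_a2 = 176.418000
no profile shift: α' = α, a' = a
action lengths: √(r_a1²−r_b1²) = 19.715855, √(r_a2²−r_b2²) = 77.863858
base pitch p_b = π·m·cos α = 12.590643
CR = (19.715855 + 77.863858 − 200.376000·sin 23.06700°)/12.590643 = 1.514691
contact ratio ≈ 1.5147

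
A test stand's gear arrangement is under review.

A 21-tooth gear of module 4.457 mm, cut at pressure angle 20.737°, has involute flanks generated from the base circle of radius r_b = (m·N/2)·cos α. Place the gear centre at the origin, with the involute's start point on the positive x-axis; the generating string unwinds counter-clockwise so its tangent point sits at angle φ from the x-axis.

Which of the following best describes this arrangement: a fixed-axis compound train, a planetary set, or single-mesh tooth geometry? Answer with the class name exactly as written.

topology: single-mesh involute geometry — m = 4.457, N = 21
classification: single-mesh tooth geometry

single-mesh tooth geometry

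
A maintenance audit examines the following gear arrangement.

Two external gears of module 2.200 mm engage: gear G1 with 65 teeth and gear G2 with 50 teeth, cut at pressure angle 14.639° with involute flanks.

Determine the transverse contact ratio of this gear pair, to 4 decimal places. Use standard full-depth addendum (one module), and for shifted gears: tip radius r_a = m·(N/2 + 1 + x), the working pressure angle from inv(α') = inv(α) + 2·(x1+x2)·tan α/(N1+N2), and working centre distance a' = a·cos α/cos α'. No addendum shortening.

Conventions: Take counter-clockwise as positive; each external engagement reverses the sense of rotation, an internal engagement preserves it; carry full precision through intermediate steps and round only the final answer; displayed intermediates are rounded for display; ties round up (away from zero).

class = single-mesh tooth geometry [involute pair 65T × 50T, m = 2.200]
base radii: r_b1 = 69.178922, r_b2 = 53.214555
tip radii: r_a1 = 73.700000, r_a2 = 57.200000
no profile shift: α' = α, a' = a
action lengths: √(r_a1²−r_b1²) = 25.415876, √(r_a2²−r_b2²) = 20.977395
base pitch p_b = π·m·cos α = 6.687138
CR = (25.415876 + 20.977395 − 126.500000·sin 14.63900°)/6.687138 = 2.156854
contact ratio ≈ 2.1569

2.1569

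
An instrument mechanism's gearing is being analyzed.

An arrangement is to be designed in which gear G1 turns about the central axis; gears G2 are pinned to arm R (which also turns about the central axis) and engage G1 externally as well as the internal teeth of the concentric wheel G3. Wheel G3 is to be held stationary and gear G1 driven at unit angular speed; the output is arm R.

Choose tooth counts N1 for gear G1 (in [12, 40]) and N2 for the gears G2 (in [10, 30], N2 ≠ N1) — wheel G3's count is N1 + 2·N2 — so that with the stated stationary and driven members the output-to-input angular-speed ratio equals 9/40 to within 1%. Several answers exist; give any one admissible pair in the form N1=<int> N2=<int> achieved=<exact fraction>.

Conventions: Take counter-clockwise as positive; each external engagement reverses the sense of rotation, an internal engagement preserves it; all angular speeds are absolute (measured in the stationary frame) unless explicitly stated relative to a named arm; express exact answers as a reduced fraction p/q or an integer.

planetary set to be sized for 9/40 (Willis relation)
Willis with ω_ring = 0: ω_arm/ω_sun = N1/(N1+N3); set equal to 9/40  ⇒  N3/N1 = 1/(9/40) − 1 = 31/9
N3 = N1 + 2·N2  ⇒  N2/N1 = (N3/N1 − 1)/2 = (31/9 − 1)/2 = 11/9
smallest multiple with N1 ≥ 12 and N2 ≥ 10: k = 2  ⇒  N1 = 2·9 = 18, N2 = 2·11 = 22 (N1 ≤ 40, N2 ≤ 30, N2 ≠ N1 ✓), N3 = 18 + 2·22 = 62
check: N1/(N1+N3) with N1 = 18, N3 = 62 gives 9/40; |achieved − target| = 0 ≤ 9/4000 ✓

N1=18 N2=22 achieved=9/40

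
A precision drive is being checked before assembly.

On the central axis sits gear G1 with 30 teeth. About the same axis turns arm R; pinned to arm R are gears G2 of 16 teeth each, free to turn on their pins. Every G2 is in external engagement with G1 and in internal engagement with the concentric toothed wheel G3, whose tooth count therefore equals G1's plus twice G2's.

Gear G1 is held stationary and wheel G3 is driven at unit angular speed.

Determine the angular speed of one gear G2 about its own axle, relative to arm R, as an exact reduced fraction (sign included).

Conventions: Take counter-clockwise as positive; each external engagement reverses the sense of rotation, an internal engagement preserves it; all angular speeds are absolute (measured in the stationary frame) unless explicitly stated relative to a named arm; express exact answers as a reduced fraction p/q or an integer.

recognized (axles ride arm R): planetary set, 30/16/62 teeth
ring teeth: 30 + 2·16 = 62
30(ω_sun−ω_arm) = −62(ω_ring−ω_arm),  ω_sun = 0, ω_ring = 1
30(0−ω_arm) = −62(1−ω_arm)  ⇒  92·ω_arm = 62  ⇒  ω_arm = 31/46
sun–planet mesh: 30·(0−31/46) = −16·(ω_p−ω_arm)  ⇒  ω_p−ω_arm = 465/368
exact speed ratio = 465/368

465/368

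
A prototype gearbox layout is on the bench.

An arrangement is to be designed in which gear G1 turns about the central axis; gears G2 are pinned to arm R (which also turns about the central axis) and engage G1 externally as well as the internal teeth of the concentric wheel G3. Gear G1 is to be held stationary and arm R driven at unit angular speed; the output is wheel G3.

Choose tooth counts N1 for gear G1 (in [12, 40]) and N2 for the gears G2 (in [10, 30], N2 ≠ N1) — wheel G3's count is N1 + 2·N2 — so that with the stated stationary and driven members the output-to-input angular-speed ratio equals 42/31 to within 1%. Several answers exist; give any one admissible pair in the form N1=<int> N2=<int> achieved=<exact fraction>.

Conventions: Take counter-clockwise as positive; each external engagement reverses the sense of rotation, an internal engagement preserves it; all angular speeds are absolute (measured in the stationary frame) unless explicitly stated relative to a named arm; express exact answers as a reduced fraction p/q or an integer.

design class (target 42/31): planetary set
Willis with ω_sun = 0: ω_ring/ω_arm = (N1+N3)/N3; set equal to 42/31  ⇒  N3/N1 = 1/(42/31 − 1) = 31/11
N3 = N1 + 2·N2  ⇒  N2/N1 = (N3/N1 − 1)/2 = (31/11 − 1)/2 = 10/11
smallest multiple with N1 ≥ 12 and N2 ≥ 10: k = 2  ⇒  N1 = 2·11 = 22, N2 = 2·10 = 20 (N1 ≤ 40, N2 ≤ 30, N2 ≠ N1 ✓), N3 = 22 + 2·20 = 62
check: (N1+N3)/N3 with N1 = 22, N3 = 62 gives 42/31; |achieved − target| = 0 ≤ 21/1550 ✓

N1=22 N2=20 achieved=42/31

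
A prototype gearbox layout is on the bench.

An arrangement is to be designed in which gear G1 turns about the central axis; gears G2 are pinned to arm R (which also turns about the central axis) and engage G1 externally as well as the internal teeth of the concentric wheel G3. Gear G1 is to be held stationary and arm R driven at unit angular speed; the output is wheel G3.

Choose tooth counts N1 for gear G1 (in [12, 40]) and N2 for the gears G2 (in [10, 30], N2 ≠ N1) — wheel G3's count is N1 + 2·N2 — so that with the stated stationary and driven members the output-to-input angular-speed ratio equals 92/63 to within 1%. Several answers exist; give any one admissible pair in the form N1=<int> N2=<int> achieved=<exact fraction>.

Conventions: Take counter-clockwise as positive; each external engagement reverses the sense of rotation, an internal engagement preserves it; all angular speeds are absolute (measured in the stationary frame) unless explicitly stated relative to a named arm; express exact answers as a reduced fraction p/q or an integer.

N1=29 N2=17 achieved=92/63

planetary set to be sized for 92/63 (Willis relation)
Willis with ω_sun = 0: ω_ring/ω_arm = (N1+N3)/N3; set equal to 92/63  ⇒  N3/N1 = 1/(92/63 − 1) = 63/29
N3 = N1 + 2·N2  ⇒  N2/N1 = (N3/N1 − 1)/2 = (63/29 − 1)/2 = 17/29
smallest multiple with N1 ≥ 12 and N2 ≥ 10: k = 1  ⇒  N1 = 1·29 = 29, N2 = 1·17 = 17 (N1 ≤ 40, N2 ≤ 30, N2 ≠ N1 ✓), N3 = 29 + 2·17 = 63
check: (N1+N3)/N3 with N1 = 29, N3 = 63 gives 92/63; |achieved − target| = 0 ≤ 23/1575 ✓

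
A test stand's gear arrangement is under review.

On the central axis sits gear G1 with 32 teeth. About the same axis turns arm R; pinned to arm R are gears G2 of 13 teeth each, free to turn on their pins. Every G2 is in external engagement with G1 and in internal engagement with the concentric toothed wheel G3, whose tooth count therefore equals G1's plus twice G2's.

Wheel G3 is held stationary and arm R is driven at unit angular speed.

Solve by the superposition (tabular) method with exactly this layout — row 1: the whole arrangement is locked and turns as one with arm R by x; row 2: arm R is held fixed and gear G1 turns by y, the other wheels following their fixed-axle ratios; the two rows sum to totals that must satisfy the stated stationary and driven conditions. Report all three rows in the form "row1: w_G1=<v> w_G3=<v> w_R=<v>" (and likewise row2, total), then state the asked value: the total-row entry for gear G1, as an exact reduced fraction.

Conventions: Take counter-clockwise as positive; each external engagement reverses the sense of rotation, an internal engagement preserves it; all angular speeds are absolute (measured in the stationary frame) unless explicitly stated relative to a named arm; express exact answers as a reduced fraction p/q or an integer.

planetary set (32T centre, 13T on arm, 58T internal) — Willis relation
row 1 — lock + rotate with arm: ω_sun = ω_ring = ω_arm = x
row 2: sun turns y, ring = −(32/58)·y, arm 0
boundary: total ω_ring = x − (32/58)·y = 0 and total ω_arm = x = 1  ⇒  y = 29/16, x = 1
row 2 ring = −(32/58)·29/16 = -1
totals (row 1 + row 2): sun 1 + 29/16 = 45/16, ring 1 + (-1) = 0, arm 1 + 0 = 1
asked cell (total, sun) = 45/16

row1: w_G1=1 w_G3=1 w_R=1
row2: w_G1=29/16 w_G3=-1 w_R=0
total: w_G1=45/16 w_G3=0 w_R=1
asked value: 45/16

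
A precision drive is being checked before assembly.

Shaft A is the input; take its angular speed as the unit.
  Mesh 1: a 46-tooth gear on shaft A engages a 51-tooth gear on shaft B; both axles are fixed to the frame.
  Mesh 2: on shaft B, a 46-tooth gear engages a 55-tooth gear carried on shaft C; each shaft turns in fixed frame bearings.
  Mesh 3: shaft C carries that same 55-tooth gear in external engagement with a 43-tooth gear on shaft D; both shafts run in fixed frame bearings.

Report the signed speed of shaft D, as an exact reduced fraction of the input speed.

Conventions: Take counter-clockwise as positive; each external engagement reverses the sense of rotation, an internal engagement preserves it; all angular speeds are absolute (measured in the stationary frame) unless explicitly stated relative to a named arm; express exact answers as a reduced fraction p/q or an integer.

-2116/2193

3-mesh fixed-axis compound train (all bearings frame-fixed)
mesh 1 [46T→51T]: |ω|/ω_in = 1×46/51 = 46/51, sense flips to −
mesh 2 [46T→55T]: |ω|/ω_in = (46/51)×46/55 = 2116/2805, sense flips to +
mesh 3 [55T→43T]: |ω|/ω_in = (2116/2805)×55/43 = 2116/2193, sense flips to −
signed output speed (× input speed) = -2116/2193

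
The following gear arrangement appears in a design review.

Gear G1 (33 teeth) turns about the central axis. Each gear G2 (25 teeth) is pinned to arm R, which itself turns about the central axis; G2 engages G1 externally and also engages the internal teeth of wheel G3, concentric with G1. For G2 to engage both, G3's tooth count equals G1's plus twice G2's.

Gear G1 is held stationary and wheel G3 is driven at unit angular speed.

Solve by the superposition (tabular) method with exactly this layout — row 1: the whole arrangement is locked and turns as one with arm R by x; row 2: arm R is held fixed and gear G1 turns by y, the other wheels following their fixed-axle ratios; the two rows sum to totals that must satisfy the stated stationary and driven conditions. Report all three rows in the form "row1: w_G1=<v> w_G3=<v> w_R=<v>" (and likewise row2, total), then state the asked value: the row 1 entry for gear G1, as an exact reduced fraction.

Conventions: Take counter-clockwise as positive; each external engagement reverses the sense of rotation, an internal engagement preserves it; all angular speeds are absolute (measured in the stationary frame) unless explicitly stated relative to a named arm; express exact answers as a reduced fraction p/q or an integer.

class = planetary set [G3 = 33+2·25 = 83; Willis about the carrier]
row 1 — lock + rotate with arm: ω_sun = ω_ring = ω_arm = x
row 2: sun turns y, ring = −(33/83)·y, arm 0
boundary: total ω_sun = x + y = 0 and total ω_ring = x − (33/83)·y = 1  ⇒  y = -83/116, x = 83/116
row 2 ring = −(33/83)·(-83/116) = 33/116
totals (row 1 + row 2): sun 83/116 + (-83/116) = 0, ring 83/116 + 33/116 = 1, arm 83/116 + 0 = 83/116
asked cell (row1, sun) = 83/116

row1: w_G1=83/116 w_G3=83/116 w_R=83/116
row2: w_G1=-83/116 w_G3=33/116 w_R=0
total: w_G1=0 w_G3=1 w_R=83/116
asked value: 83/116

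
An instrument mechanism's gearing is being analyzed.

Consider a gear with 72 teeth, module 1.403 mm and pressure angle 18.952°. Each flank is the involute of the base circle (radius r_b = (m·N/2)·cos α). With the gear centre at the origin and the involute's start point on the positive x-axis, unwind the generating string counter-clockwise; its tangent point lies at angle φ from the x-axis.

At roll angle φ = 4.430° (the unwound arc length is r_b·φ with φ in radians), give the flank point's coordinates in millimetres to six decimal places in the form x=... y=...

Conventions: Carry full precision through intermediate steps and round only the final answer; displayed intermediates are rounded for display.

x=47.912585 y=0.007356

topology: single-mesh involute geometry — m = 1.403, N = 72
pitch radius r_p = m·N/2 = 1.403·72/2 = 50.508000
base radius r_b = r_p·cos α = 50.508000·cos 18.952° = 47.770011
roll angle φ = 4.430° = 0.07731809 rad
x = r_b·(cos φ + φ·sin φ) = 47.912585
y = r_b·(sin φ − φ·cos φ) = 0.007356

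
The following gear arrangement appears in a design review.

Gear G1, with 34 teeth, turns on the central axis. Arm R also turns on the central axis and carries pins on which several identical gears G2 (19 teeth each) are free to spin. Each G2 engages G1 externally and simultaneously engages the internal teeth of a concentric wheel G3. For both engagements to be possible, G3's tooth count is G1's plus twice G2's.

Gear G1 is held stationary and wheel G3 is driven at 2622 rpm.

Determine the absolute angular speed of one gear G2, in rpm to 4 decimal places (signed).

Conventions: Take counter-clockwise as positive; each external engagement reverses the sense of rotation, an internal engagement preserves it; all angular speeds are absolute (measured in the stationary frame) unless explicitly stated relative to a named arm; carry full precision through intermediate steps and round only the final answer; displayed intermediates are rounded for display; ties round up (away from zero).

+4968.0000 rpm

recognized (axles ride arm R): planetary set, 34/19/72 teeth
normalise by the input: solve with ω_ring = 1, then scale by 2622 rpm
ring teeth: 34 + 2·19 = 72
34(ω_sun−ω_arm) = −72(ω_ring−ω_arm),  ω_sun = 0, ω_ring = 1
34(0−ω_arm) = −72(1−ω_arm)  ⇒  106·ω_arm = 72  ⇒  ω_arm = 36/53
sun–planet mesh: 34·(0−36/53) = −19·(ω_p−ω_arm)  ⇒  ω_p−ω_arm = 1224/1007
ω_p = 36/53 + 1224/1007 = 36/19
scale: ω_p = 36/19 × 2622 rpm = +4968.0000 rpm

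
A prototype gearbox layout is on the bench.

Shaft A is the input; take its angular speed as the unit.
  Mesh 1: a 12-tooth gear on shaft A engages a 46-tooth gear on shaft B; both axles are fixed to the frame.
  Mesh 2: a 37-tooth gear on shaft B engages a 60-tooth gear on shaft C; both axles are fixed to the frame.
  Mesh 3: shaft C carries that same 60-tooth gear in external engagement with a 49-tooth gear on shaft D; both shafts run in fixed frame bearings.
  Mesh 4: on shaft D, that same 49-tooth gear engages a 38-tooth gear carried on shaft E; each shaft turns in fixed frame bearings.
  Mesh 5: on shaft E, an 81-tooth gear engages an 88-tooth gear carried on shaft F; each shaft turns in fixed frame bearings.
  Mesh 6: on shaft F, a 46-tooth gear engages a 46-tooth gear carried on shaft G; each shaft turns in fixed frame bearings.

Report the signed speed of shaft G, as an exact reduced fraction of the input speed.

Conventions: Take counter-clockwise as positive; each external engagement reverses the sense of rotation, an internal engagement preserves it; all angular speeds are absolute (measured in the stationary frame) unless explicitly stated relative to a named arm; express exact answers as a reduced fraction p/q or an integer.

6-mesh fixed-axis compound train (all bearings frame-fixed)
mesh 1 [12T→46T]: |ω|/ω_in = 1×12/46 = 6/23, sense flips to −
mesh 2 [37T→60T]: |ω|/ω_in = (6/23)×37/60 = 37/230, sense flips to +
mesh 3 [60T→49T]: |ω|/ω_in = (37/230)×60/49 = 222/1127, sense flips to −
mesh 4 [49T→38T]: |ω|/ω_in = (222/1127)×49/38 = 111/437, sense flips to +
mesh 5 [81T→88T]: |ω|/ω_in = (111/437)×81/88 = 8991/38456, sense flips to −
mesh 6 [46T→46T]: |ω|/ω_in = (8991/38456)×46/46 = 8991/38456, sense flips to +
signed output speed (× input speed) = 8991/38456

8991/38456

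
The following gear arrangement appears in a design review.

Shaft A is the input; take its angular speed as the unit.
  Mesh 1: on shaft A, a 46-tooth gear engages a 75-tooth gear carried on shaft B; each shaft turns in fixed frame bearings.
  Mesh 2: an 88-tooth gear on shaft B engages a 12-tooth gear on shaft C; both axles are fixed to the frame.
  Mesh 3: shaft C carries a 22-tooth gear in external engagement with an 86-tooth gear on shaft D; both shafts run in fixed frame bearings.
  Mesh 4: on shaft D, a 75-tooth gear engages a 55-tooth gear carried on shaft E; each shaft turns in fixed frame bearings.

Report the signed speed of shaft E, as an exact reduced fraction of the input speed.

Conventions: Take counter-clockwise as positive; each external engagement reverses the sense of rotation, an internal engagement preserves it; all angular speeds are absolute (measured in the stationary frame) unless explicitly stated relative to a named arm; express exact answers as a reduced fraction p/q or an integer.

4-mesh fixed-axis compound train (all bearings frame-fixed)
mesh 1 [46T→75T]: |ω|/ω_in = 1×46/75 = 46/75, sense flips to −
mesh 2 [88T→12T]: |ω|/ω_in = (46/75)×88/12 = 1012/225, sense flips to +
mesh 3 [22T→86T]: |ω|/ω_in = (1012/225)×22/86 = 11132/9675, sense flips to −
mesh 4 [75T→55T]: |ω|/ω_in = (11132/9675)×75/55 = 1012/645, sense flips to +
signed output speed (× input speed) = 1012/645

1012/645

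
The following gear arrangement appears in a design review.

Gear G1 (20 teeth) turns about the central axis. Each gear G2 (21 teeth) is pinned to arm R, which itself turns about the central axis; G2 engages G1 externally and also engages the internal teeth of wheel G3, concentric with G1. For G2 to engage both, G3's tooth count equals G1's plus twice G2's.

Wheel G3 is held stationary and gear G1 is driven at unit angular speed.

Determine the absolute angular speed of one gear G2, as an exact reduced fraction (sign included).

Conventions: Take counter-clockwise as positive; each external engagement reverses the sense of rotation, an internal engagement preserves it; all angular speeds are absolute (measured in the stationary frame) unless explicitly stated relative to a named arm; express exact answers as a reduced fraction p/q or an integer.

-10/21

recognized (axles ride arm R): planetary set, 20/21/62 teeth
ring teeth: 20 + 2·21 = 62
20(ω_sun−ω_arm) = −62(ω_ring−ω_arm),  ω_ring = 0, ω_sun = 1
20(1−ω_arm) = −62(0−ω_arm)  ⇒  82·ω_arm = 20  ⇒  ω_arm = 10/41
sun–planet mesh: 20·(1−10/41) = −21·(ω_p−ω_arm)  ⇒  ω_p−ω_arm = -620/861
ω_p = 10/41 − 620/861 = -10/21
exact speed ratio = -10/21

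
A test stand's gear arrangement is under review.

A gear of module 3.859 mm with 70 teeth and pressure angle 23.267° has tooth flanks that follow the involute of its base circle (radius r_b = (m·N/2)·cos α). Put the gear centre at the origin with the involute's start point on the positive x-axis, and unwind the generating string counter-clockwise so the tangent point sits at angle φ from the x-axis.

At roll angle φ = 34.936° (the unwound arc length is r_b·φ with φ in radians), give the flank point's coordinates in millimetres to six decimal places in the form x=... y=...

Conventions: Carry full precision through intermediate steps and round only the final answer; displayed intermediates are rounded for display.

recognized (one wheel, involute flank): single-mesh tooth geometry, m = 3.859, N = 70
pitch radius r_p = m·N/2 = 3.859·70/2 = 135.065000
base radius r_b = r_p·cos α = 135.065000·cos 23.267° = 124.080710
roll angle φ = 34.936° = 0.60974823 rad
x = r_b·(cos φ + φ·sin φ) = 145.046789
y = r_b·(sin φ − φ·cos φ) = 9.032359

x=145.046789 y=9.032359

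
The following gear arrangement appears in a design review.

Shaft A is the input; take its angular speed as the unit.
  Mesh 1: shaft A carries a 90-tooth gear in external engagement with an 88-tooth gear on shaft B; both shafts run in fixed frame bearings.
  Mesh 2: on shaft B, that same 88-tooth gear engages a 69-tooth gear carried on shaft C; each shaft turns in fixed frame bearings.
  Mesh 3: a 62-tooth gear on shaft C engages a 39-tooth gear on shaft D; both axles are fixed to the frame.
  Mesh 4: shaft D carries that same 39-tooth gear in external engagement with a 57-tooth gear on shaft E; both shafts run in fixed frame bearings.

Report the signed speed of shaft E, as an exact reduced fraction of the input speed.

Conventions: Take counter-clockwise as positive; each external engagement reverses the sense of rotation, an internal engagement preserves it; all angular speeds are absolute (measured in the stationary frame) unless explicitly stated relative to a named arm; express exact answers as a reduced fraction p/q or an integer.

620/437

4-mesh fixed-axis compound train (all bearings frame-fixed)
mesh 1 [90T→88T]: |ω|/ω_in = 1×90/88 = 45/44, sense flips to −
mesh 2 [88T→69T]: |ω|/ω_in = (45/44)×88/69 = 30/23, sense flips to +
mesh 3 [62T→39T]: |ω|/ω_in = (30/23)×62/39 = 620/299, sense flips to −
mesh 4 [39T→57T]: |ω|/ω_in = (620/299)×39/57 = 620/437, sense flips to +
signed output speed (× input speed) = 620/437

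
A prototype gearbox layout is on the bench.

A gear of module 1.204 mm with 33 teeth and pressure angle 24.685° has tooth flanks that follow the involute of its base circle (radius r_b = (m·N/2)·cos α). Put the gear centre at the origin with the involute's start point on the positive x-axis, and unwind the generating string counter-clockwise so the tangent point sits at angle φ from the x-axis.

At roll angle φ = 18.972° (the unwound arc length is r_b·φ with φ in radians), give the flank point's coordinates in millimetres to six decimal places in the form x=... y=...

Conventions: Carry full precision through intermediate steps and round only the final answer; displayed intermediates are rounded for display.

x=19.013197 y=0.216059

recognized (one wheel, involute flank): single-mesh tooth geometry, m = 1.204, N = 33
pitch radius r_p = m·N/2 = 1.204·33/2 = 19.866000
base radius r_b = r_p·cos α = 19.866000·cos 24.685° = 18.050596
roll angle φ = 18.972° = 0.33112387 rad
x = r_b·(cos φ + φ·sin φ) = 19.013197
y = r_b·(sin φ − φ·cos φ) = 0.216059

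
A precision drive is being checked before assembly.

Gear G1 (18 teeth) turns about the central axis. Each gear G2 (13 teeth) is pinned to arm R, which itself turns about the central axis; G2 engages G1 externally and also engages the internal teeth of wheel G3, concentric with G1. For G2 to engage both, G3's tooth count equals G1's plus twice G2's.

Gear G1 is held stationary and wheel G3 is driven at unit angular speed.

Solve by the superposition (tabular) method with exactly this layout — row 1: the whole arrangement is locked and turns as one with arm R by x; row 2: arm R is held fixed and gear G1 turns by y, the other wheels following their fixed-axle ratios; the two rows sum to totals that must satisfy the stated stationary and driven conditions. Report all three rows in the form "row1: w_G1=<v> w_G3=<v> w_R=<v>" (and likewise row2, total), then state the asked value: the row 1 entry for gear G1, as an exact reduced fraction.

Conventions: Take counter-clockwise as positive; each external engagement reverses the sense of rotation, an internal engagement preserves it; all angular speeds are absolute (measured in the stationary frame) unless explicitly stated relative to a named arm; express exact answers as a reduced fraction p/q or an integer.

topology: planetary set — G1 18T / G2 13T / G3 44T, arm = carrier (Willis)
row 1 — lock + rotate with arm: ω_sun = ω_ring = ω_arm = x
row 2 — arm fixed, fixed-axis ratios: sun y, ring −(18/44)·y, arm 0
boundary: total ω_sun = x + y = 0 and total ω_ring = x − (18/44)·y = 1  ⇒  y = -22/31, x = 22/31
row 2 ring = −(18/44)·(-22/31) = 9/31
totals (row 1 + row 2): sun 22/31 + (-22/31) = 0, ring 22/31 + 9/31 = 1, arm 22/31 + 0 = 22/31
asked cell (row1, sun) = 22/31

row1: w_G1=22/31 w_G3=22/31 w_R=22/31
row2: w_G1=-22/31 w_G3=9/31 w_R=0
total: w_G1=0 w_G3=1 w_R=22/31
asked value: 22/31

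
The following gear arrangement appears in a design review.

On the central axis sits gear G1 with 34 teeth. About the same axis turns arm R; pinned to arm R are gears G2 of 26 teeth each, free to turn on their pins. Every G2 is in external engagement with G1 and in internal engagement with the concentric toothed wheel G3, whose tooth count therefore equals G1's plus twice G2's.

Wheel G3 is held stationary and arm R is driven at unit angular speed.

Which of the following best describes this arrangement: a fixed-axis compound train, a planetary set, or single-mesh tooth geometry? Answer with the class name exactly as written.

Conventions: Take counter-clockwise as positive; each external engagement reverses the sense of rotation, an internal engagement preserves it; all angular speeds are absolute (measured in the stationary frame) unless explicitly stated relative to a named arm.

planetary set

planetary set (34T centre, 26T on arm, 86T internal) — Willis relation
classification: planetary set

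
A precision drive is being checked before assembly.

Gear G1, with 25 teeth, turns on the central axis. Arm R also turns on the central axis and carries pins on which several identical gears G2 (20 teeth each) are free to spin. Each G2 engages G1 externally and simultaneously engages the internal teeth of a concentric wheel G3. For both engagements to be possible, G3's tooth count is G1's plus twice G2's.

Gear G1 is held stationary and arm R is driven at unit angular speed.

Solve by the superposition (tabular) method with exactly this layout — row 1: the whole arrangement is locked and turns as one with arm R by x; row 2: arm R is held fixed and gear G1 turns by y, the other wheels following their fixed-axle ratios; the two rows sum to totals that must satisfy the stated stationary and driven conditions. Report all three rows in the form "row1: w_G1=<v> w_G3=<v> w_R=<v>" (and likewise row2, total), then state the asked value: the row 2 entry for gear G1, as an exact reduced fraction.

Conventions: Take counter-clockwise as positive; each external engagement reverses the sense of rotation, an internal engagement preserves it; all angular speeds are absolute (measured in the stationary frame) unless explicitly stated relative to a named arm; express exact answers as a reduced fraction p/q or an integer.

class = planetary set [G3 = 25+2·20 = 65; Willis about the carrier]
row 1 (train locked, turned with arm): all members turn x
row 2 (arm held, sun turns y): ω_ring = −(25/65)·y, ω_arm = 0
boundary: total ω_sun = x + y = 0 and total ω_arm = x = 1  ⇒  y = -1, x = 1
row 2 ring = −(25/65)·(-1) = 5/13
totals (row 1 + row 2): sun 1 + (-1) = 0, ring 1 + 5/13 = 18/13, arm 1 + 0 = 1
asked cell (row2, sun) = -1

row1: w_G1=1 w_G3=1 w_R=1
row2: w_G1=-1 w_G3=5/13 w_R=0
total: w_G1=0 w_G3=18/13 w_R=1
asked value: -1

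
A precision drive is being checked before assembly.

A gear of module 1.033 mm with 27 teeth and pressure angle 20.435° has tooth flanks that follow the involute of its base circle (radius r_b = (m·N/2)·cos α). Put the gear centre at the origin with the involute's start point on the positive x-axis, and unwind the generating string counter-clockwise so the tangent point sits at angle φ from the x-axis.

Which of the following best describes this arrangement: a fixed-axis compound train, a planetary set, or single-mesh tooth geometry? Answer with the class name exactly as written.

single-mesh tooth geometry

recognized (one wheel, involute flank): single-mesh tooth geometry, m = 1.033, N = 27
classification: single-mesh tooth geometry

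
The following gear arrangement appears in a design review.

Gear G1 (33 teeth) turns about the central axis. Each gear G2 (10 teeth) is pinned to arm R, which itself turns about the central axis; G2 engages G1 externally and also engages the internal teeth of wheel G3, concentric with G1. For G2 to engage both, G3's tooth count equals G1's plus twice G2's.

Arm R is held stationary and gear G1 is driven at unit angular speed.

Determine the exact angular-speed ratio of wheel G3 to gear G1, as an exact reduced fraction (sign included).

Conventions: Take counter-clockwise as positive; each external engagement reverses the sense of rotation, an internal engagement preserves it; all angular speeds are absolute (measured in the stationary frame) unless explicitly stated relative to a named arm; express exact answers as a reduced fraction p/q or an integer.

-33/53

recognized (axles ride arm R): planetary set, 33/10/53 teeth
ring teeth: 33 + 2·10 = 53
33(ω_sun−ω_arm) = −53(ω_ring−ω_arm),  ω_arm = 0, ω_sun = 1
ω_ring = 0 − (33/53)(1−0) = -33/53
ω_out/ω_in = -33/53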